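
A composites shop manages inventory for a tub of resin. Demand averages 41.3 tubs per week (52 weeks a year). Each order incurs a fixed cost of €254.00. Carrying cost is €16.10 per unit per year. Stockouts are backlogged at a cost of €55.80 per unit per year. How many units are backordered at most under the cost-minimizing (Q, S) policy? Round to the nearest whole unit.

Annual demand D = 41.3 × 52 = 2,147.6.
With planned backorders, Q* = √(2DS/H) · √((H+B)/B).
√(2DS/H) = √(2 × 2,147.6 × 254 / 16.1) = 260.313.
√((H+B)/B) = √((16.1+55.8)/55.8) = 1.1351.
Q* ≈ 295.490.
S* = Q* · H/(H+B) = 295.490 × 16.1/71.9 ≈ 66.167.

S* ≈ 66 tubs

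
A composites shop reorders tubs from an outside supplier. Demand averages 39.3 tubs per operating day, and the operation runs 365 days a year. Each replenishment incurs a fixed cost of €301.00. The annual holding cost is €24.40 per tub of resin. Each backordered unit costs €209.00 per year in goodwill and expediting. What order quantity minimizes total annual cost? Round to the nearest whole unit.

Q* ≈ 629 tubs

Annual demand D = 39.3 × 365 = 14,344.5.
With planned backorders, Q* = √(2DS/H) · √((H+B)/B).
√(2DS/H) = √(2 × 14,344.5 × 301 / 24.4) = 594.903.
√((H+B)/B) = √((24.4+209)/209) = 1.0568.
Q* ≈ 628.671.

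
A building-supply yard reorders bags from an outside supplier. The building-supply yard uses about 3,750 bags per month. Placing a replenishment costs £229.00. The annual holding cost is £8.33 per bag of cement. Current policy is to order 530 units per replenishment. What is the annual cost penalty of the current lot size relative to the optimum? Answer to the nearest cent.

Annual demand D = 3,750 × 12 = 45,000.
EOQ = √(2DS/H) = √(2 × 45,000 × 229 / 8.33) ≈ 1572.96.
Cost at Q* = (D/Q*)S + (Q*/2)H = √(2DSH) ≈ £13,102.72.
Cost at Q = 530: (45,000/530)×229 + (530/2)×8.33 = £19,443.40 + £2,207.45 = £21,650.85.
Excess = £21,650.85 − £13,102.72 = £8,548.13.

Extra cost ≈ £8,548.13 per year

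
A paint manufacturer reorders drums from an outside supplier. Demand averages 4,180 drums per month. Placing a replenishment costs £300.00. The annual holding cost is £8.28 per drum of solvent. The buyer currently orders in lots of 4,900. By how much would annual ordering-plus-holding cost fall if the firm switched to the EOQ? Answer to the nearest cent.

Extra cost ≈ £7,571.11 per year

Annual demand D = 4,180 × 12 = 50,160.
EOQ = √(2DS/H) = √(2 × 50,160 × 300 / 8.28) ≈ 1906.51.
Cost at Q* = (D/Q*)S + (Q*/2)H = √(2DSH) ≈ £15,785.91.
Cost at Q = 4,900: (50,160/4,900)×300 + (4,900/2)×8.28 = £3,071.02 + £20,286.00 = £23,357.02.
Excess = £23,357.02 − £15,785.91 = £7,571.11.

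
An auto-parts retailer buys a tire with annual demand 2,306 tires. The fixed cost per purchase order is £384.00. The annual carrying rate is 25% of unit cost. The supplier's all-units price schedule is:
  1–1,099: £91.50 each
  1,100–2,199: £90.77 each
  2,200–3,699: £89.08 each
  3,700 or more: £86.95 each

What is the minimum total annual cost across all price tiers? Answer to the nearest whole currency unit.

Holding cost per unit per year at price C is H = 0.25·C.
Candidates are each tier's EOQ (if it falls in that tier) and each price-break quantity.
EOQ at £91.50 = 278.2 (feasible in tier 1): TC = 2,306×£91.50 + (2,306/278.2)×384 + (278.2/2)×0.25×£91.50 = £217,363.89.
EOQ at £90.77 = 279.4 < 1100, so use break Q=1100: TC = 2,306×£90.77 + (2,306/1100.0)×384 + (1100.0/2)×0.25×£90.77 = £222,601.50.
EOQ at £89.08 = 282.0 < 2200, so use break Q=2200: TC = 2,306×£89.08 + (2,306/2200.0)×384 + (2200.0/2)×0.25×£89.08 = £230,317.98.
EOQ at £86.95 = 285.4 < 3700, so use break Q=3700: TC = 2,306×£86.95 + (2,306/3700.0)×384 + (3700.0/2)×0.25×£86.95 = £240,960.40.
Lowest total cost among the candidates is at Q = 278.2.

TC* ≈ £217,364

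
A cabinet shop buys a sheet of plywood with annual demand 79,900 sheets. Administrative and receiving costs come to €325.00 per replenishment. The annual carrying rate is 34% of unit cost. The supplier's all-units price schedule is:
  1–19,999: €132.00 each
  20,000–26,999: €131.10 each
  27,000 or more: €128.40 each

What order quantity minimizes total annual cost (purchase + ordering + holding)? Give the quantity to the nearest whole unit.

Q* ≈ 1,076 sheets

Holding cost per unit per year at price C is H = 0.34·C.
Candidates are each tier's EOQ (if it falls in that tier) and each price-break quantity.
EOQ at €132.00 = 1075.7 (feasible in tier 1): TC = 79,900×€132.00 + (79,900/1075.7)×325 + (1075.7/2)×0.34×€132.00 = €10,595,078.80.
EOQ at €131.10 = 1079.4 < 20000, so use break Q=20000: TC = 79,900×€131.10 + (79,900/20000.0)×325 + (20000.0/2)×0.34×€131.10 = €10,921,928.38.
EOQ at €128.40 = 1090.7 < 27000, so use break Q=27000: TC = 79,900×€128.40 + (79,900/27000.0)×325 + (27000.0/2)×0.34×€128.40 = €10,849,477.76.
Lowest total cost is €10,595,078.80 at Q = 1075.7.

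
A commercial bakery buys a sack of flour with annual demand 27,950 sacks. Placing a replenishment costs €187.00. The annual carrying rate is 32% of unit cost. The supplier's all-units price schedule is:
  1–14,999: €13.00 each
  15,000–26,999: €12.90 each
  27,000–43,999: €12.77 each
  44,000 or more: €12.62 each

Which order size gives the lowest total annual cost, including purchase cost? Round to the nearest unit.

Q* ≈ 1,585 sacks

Holding cost per unit per year at price C is H = 0.32·C.
Candidates are each tier's EOQ (if it falls in that tier) and each price-break quantity.
EOQ at €13.00 = 1585.2 (feasible in tier 1): TC = 27,950×€13.00 + (27,950/1585.2)×187 + (1585.2/2)×0.32×€13.00 = €369,944.37.
EOQ at €12.90 = 1591.3 < 15000, so use break Q=15000: TC = 27,950×€12.90 + (27,950/15000.0)×187 + (15000.0/2)×0.32×€12.90 = €391,863.44.
EOQ at €12.77 = 1599.4 < 27000, so use break Q=27000: TC = 27,950×€12.77 + (27,950/27000.0)×187 + (27000.0/2)×0.32×€12.77 = €412,281.48.
EOQ at €12.62 = 1608.9 < 44000, so use break Q=44000: TC = 27,950×€12.62 + (27,950/44000.0)×187 + (44000.0/2)×0.32×€12.62 = €441,692.59.
Lowest total cost is €369,944.37 at Q = 1585.2.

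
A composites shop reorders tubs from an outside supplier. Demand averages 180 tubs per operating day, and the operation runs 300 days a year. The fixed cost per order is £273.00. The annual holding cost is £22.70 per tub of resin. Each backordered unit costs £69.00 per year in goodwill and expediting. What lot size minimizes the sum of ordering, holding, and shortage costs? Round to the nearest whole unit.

Q* ≈ 1,314 tubs

Annual demand D = 180 × 300 = 54,000.
With planned backorders, Q* = √(2DS/H) · √((H+B)/B).
√(2DS/H) = √(2 × 54,000 × 273 / 22.7) = 1139.673.
√((H+B)/B) = √((22.7+69)/69) = 1.1528.
Q* ≈ 1313.834.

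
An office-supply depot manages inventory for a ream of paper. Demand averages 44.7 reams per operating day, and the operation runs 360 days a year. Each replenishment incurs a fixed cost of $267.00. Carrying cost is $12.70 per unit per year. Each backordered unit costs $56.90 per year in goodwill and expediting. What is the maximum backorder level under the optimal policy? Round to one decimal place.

S* ≈ 166.0 reams

Annual demand D = 44.7 × 360 = 16,092.
With planned backorders, Q* = √(2DS/H) · √((H+B)/B).
√(2DS/H) = √(2 × 16,092 × 267 / 12.7) = 822.572.
√((H+B)/B) = √((12.7+56.9)/56.9) = 1.1060.
Q* ≈ 909.750.
S* = Q* · H/(H+B) = 909.750 × 12.7/69.6 ≈ 166.003.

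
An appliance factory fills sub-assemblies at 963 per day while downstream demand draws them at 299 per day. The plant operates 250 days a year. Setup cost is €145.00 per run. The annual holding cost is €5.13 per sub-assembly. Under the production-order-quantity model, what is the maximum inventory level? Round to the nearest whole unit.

Annual demand D = 299 × 250 = 74,750.
Production build-up factor (1 − d/p) = 1 − 299/963 = 0.6895.
Q* = √(2DS / (H(1 − d/p))) = √(2 × 74,750 × 145 / (5.13 × 0.6895)).
= √(21,677,500 / 3.5372) ≈ 2475.569.
Maximum inventory = Q*(1 − d/p) = 2475.569 × 0.6895 ≈ 1706.934.

I_max ≈ 1,707 sub-assemblies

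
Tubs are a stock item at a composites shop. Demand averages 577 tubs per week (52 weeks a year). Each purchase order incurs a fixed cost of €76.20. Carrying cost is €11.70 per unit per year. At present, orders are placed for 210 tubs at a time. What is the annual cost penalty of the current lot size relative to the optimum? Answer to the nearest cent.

Annual demand D = 577 × 52 = 30,004.
EOQ = √(2DS/H) = √(2 × 30,004 × 76.2 / 11.7) ≈ 625.16.
Cost at Q* = (D/Q*)S + (Q*/2)H = √(2DSH) ≈ €7,314.34.
Cost at Q = 210: (30,004/210)×76.2 + (210/2)×11.7 = €10,887.17 + €1,228.50 = €12,115.67.
Excess = €12,115.67 − €7,314.34 = €4,801.33.

Extra cost ≈ €4,801.33 per year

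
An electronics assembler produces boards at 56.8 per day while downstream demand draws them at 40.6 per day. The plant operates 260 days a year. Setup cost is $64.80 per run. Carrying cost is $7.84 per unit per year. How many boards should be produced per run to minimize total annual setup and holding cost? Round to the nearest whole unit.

Annual demand D = 40.6 × 260 = 10,556.
Production build-up factor (1 − d/p) = 1 − 40.6/56.8 = 0.2852.
Q* = √(2DS / (H(1 − d/p))) = √(2 × 10,556 × 64.8 / (7.84 × 0.2852)).
= √(1,368,057.6 / 2.2361) ≈ 782.187.

Q* ≈ 782 boards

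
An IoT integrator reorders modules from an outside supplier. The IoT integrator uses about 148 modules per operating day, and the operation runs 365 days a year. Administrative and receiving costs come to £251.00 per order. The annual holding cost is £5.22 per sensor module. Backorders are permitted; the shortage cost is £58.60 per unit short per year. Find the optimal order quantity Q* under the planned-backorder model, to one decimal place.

Q* ≈ 2,378.6 modules

Annual demand D = 148 × 365 = 54,020.
With planned backorders, Q* = √(2DS/H) · √((H+B)/B).
√(2DS/H) = √(2 × 54,020 × 251 / 5.22) = 2279.260.
√((H+B)/B) = √((5.22+58.6)/58.6) = 1.0436.
Q* ≈ 2378.611.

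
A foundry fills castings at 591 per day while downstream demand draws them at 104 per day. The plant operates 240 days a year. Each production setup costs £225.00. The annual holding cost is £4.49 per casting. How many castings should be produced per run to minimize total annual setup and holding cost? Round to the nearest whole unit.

Annual demand D = 104 × 240 = 24,960.
Production build-up factor (1 − d/p) = 1 − 104/591 = 0.8240.
Q* = √(2DS / (H(1 − d/p))) = √(2 × 24,960 × 225 / (4.49 × 0.8240)).
= √(11,232,000 / 3.6999) ≈ 1742.347.

Q* ≈ 1,742 castings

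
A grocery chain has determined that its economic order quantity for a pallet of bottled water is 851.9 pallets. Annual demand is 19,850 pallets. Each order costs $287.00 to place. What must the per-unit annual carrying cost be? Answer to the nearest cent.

H ≈ $15.70

Invert the EOQ relation Q*² = 2DS/H.
From Q* = √(2DS/H): H = 2DS / Q*² = 2 × 19,850 × 287 / 851.9² = 15.6998.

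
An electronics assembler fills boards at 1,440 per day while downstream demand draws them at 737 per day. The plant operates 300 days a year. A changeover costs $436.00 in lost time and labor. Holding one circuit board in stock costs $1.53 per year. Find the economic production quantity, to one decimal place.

Q* ≈ 16,066.1 boards

Annual demand D = 737 × 300 = 221,100.
Production build-up factor (1 − d/p) = 1 − 737/1,440 = 0.4882.
Q* = √(2DS / (H(1 − d/p))) = √(2 × 221,100 × 436 / (1.53 × 0.4882)).
= √(192,799,200 / 0.7469) ≈ 16066.101.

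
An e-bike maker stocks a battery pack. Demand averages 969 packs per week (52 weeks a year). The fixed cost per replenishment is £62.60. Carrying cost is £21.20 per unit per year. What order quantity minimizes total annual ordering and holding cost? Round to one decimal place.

Q* ≈ 545.5 packs

Annual demand D = 969 × 52 = 50,388.
EOQ = √(2DS / H) = √(2 × 50,388 × 62.6 / 21.2).
= √(6,308,577.6 / 21.2) = √297,574.4151 ≈ 545.504.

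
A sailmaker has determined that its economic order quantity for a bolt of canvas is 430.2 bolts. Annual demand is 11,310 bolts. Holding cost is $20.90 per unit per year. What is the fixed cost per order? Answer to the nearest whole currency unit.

Invert the EOQ relation Q*² = 2DS/H.
From Q* = √(2DS/H): S = Q*²H / (2D) = 430.2² × 20.9 / (2 × 11,310) = 170.9994.

S ≈ $171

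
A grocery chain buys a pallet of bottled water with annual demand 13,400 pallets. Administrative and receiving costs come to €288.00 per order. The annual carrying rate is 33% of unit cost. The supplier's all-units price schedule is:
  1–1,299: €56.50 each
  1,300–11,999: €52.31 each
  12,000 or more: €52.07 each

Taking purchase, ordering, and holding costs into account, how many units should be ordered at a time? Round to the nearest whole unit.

Q* ≈ 1,300 pallets

Holding cost per unit per year at price C is H = 0.33·C.
For each price level, check whether its EOQ is feasible; otherwise the best quantity at that price is the breakpoint.
EOQ at €56.50 = 643.4 (feasible in tier 1): TC = 13,400×€56.50 + (13,400/643.4)×288 + (643.4/2)×0.33×€56.50 = €769,096.23.
EOQ at €52.31 = 668.7 < 1300, so use break Q=1300: TC = 13,400×€52.31 + (13,400/1300.0)×288 + (1300.0/2)×0.33×€52.31 = €715,143.11.
EOQ at €52.07 = 670.2 < 12000, so use break Q=12000: TC = 13,400×€52.07 + (13,400/12000.0)×288 + (12000.0/2)×0.33×€52.07 = €801,158.20.
Lowest total cost is €715,143.11 at Q = 1300.0.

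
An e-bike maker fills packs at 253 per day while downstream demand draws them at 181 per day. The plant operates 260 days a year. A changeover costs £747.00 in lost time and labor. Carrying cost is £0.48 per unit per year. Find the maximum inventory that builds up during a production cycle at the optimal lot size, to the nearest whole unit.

I_max ≈ 6,456 packs

Annual demand D = 181 × 260 = 47,060.
Production build-up factor (1 − d/p) = 1 − 181/253 = 0.2846.
Q* = √(2DS / (H(1 − d/p))) = √(2 × 47,060 × 747 / (0.48 × 0.2846)).
= √(70,307,640 / 0.1366) ≈ 22686.874.
Maximum inventory = Q*(1 − d/p) = 22686.874 × 0.2846 ≈ 6456.344.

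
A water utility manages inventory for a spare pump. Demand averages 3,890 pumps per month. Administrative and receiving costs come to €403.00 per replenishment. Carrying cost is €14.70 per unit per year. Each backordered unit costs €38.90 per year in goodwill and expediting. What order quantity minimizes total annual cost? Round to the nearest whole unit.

Q* ≈ 1,878 pumps

Annual demand D = 3,890 × 12 = 46,680.
With planned backorders, Q* = √(2DS/H) · √((H+B)/B).
√(2DS/H) = √(2 × 46,680 × 403 / 14.7) = 1599.832.
√((H+B)/B) = √((14.7+38.9)/38.9) = 1.1738.
Q* ≈ 1877.941.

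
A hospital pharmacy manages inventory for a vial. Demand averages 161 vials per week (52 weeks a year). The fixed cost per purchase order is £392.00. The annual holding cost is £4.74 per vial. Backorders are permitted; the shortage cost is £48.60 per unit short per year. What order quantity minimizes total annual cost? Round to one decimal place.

Q* ≈ 1,232.8 vials

Annual demand D = 161 × 52 = 8,372.
With planned backorders, Q* = √(2DS/H) · √((H+B)/B).
√(2DS/H) = √(2 × 8,372 × 392 / 4.74) = 1176.748.
√((H+B)/B) = √((4.74+48.6)/48.6) = 1.0476.
Q* ≈ 1232.798.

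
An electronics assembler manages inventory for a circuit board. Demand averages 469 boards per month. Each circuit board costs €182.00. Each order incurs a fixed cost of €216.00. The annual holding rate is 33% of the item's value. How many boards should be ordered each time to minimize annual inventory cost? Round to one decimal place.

Q* ≈ 201.2 boards

Annual demand D = 469 × 12 = 5,628.
Holding cost H = 0.33 × €182.00 = €60.0600 per unit per year.
EOQ = √(2DS / H) = √(2 × 5,628 × 216 / 60.06).
= √(2,431,296 / 60.06) = √40,481.1189 ≈ 201.199.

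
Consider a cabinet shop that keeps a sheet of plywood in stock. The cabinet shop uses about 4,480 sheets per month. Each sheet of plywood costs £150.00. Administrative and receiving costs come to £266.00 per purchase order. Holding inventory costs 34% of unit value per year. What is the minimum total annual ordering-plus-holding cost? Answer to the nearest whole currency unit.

TC* ≈ £38,192

Annual demand D = 4,480 × 12 = 53,760.
Holding cost H = 0.34 × £150.00 = £51.0000 per unit per year.
The optimal lot size = √(2DS/H) = √(2 × 53,760 × 266 / 51) ≈ 748.86.
At the optimum the two cost components are equal, so total cost = 2·(Q*/2)H = Q*·H.
Minimum total = √(2DSH) = √(2 × 53,760 × 266 × 51) ≈ 38191.836.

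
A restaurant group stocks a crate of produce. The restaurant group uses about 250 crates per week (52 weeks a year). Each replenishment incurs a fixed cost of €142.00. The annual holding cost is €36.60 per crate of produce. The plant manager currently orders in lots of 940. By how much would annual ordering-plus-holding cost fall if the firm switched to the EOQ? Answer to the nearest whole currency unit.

Annual demand D = 250 × 52 = 13,000.
EOQ = √(2DS/H) = √(2 × 13,000 × 142 / 36.6) ≈ 317.61.
Cost at Q* = (D/Q*)S + (Q*/2)H = √(2DSH) ≈ €11,624.42.
Cost at Q = 940: (13,000/940)×142 + (940/2)×36.6 = €1,963.83 + €17,202.00 = €19,165.83.
Excess = €19,165.83 − €11,624.42 = €7,541.41.

Extra cost ≈ €7,541 per year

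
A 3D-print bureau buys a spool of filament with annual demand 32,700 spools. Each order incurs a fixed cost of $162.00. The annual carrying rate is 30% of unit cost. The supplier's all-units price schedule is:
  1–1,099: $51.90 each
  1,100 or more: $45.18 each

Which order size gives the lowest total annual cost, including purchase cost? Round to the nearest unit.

Holding cost per unit per year at price C is H = 0.30·C.
Candidates are each tier's EOQ (if it falls in that tier) and each price-break quantity.
EOQ at $51.90 = 824.9 (feasible in tier 1): TC = 32,700×$51.90 + (32,700/824.9)×162 + (824.9/2)×0.30×$51.90 = $1,709,973.72.
EOQ at $45.18 = 884.1 < 1100, so use break Q=1100: TC = 32,700×$45.18 + (32,700/1100.0)×162 + (1100.0/2)×0.30×$45.18 = $1,489,656.52.
Lowest total cost is $1,489,656.52 at Q = 1100.0.

Q* ≈ 1,100 spools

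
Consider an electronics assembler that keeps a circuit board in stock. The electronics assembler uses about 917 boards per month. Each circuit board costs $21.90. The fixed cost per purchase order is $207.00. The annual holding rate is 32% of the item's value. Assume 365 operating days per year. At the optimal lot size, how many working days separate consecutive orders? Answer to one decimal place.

T ≈ 26.7 days

Annual demand D = 917 × 12 = 11,004.
Holding cost H = 0.32 × $21.90 = $7.0080 per unit per year.
The optimal lot size = √(2DS/H) = √(2 × 11,004 × 207 / 7.008) ≈ 806.27.
Cycle time = Q*/D × 365 = 806.27 / 11,004 × 365 ≈ 26.744 days.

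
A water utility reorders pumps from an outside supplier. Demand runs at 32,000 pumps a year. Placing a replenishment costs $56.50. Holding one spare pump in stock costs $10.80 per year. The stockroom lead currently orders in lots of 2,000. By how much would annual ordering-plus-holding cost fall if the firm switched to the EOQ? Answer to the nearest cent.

Extra cost ≈ $5,454.78 per year

EOQ = √(2DS/H) = √(2 × 32,000 × 56.5 / 10.8) ≈ 578.63.
Cost at Q* = (D/Q*)S + (Q*/2)H = √(2DSH) ≈ $6,249.22.
Cost at Q = 2,000: (32,000/2,000)×56.5 + (2,000/2)×10.8 = $904.00 + $10,800.00 = $11,704.00.
Excess = $11,704.00 − $6,249.22 = $5,454.78.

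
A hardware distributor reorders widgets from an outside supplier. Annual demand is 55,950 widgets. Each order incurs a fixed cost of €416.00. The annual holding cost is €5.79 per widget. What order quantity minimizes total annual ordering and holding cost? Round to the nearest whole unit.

EOQ = √(2DS / H) = √(2 × 55,950 × 416 / 5.79).
= √(46,550,400 / 5.79) = √8,039,792.7461 ≈ 2835.453.

Q* ≈ 2,835 widgets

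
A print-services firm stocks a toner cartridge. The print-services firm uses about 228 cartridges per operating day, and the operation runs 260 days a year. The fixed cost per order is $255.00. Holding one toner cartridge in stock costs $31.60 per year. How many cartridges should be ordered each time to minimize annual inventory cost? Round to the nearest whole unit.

Q* ≈ 978 cartridges

Annual demand D = 228 × 260 = 59,280.
EOQ = √(2DS / H) = √(2 × 59,280 × 255 / 31.6).
= √(30,232,800 / 31.6) = √956,734.1772 ≈ 978.128.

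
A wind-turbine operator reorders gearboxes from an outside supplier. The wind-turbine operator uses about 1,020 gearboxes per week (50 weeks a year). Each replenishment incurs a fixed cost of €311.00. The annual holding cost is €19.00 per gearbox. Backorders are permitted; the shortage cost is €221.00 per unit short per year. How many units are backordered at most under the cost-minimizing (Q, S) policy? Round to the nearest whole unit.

Annual demand D = 1,020 × 50 = 51,000.
With planned backorders, Q* = √(2DS/H) · √((H+B)/B).
√(2DS/H) = √(2 × 51,000 × 311 / 19) = 1292.122.
√((H+B)/B) = √((19+221)/221) = 1.0421.
Q* ≈ 1346.520.
S* = Q* · H/(H+B) = 1346.520 × 19/240 ≈ 106.600.

S* ≈ 107 gearboxes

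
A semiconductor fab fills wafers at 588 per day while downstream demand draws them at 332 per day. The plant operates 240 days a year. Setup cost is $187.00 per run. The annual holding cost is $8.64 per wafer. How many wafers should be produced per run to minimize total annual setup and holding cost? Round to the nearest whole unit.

Q* ≈ 2,815 wafers

Annual demand D = 332 × 240 = 79,680.
Production build-up factor (1 − d/p) = 1 − 332/588 = 0.4354.
Q* = √(2DS / (H(1 − d/p))) = √(2 × 79,680 × 187 / (8.64 × 0.4354)).
= √(29,800,320 / 3.7616) ≈ 2814.636.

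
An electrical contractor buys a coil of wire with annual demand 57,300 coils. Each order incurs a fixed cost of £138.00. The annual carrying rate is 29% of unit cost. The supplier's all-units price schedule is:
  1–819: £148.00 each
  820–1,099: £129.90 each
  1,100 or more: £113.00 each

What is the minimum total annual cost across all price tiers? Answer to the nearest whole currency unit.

Holding cost per unit per year at price C is H = 0.29·C.
Candidates are each tier's EOQ (if it falls in that tier) and each price-break quantity.
EOQ at £148.00 = 607.0 (feasible in tier 1): TC = 57,300×£148.00 + (57,300/607.0)×138 + (607.0/2)×0.29×£148.00 = £8,506,453.24.
EOQ at £129.90 = 647.9 < 820, so use break Q=820: TC = 57,300×£129.90 + (57,300/820.0)×138 + (820.0/2)×0.29×£129.90 = £7,468,358.28.
EOQ at £113.00 = 694.7 < 1100, so use break Q=1100: TC = 57,300×£113.00 + (57,300/1100.0)×138 + (1100.0/2)×0.29×£113.00 = £6,500,112.05.
Lowest total cost among the candidates is at Q = 1100.0.

TC* ≈ £6,500,112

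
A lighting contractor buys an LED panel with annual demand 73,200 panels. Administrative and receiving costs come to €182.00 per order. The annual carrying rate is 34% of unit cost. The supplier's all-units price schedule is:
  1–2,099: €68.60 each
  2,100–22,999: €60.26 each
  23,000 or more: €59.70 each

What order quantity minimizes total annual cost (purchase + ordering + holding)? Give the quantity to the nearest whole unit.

Q* ≈ 2,100 panels

Holding cost per unit per year at price C is H = 0.34·C.
Evaluate total cost at each tier's feasible EOQ or, if the EOQ is below the tier, at the tier's minimum quantity.
EOQ at €68.60 = 1068.8 (feasible in tier 1): TC = 73,200×€68.60 + (73,200/1068.8)×182 + (1068.8/2)×0.34×€68.60 = €5,046,449.17.
EOQ at €60.26 = 1140.4 < 2100, so use break Q=2100: TC = 73,200×€60.26 + (73,200/2100.0)×182 + (2100.0/2)×0.34×€60.26 = €4,438,888.82.
EOQ at €59.70 = 1145.7 < 23000, so use break Q=23000: TC = 73,200×€59.70 + (73,200/23000.0)×182 + (23000.0/2)×0.34×€59.70 = €4,604,046.23.
Lowest total cost is €4,438,888.82 at Q = 2100.0.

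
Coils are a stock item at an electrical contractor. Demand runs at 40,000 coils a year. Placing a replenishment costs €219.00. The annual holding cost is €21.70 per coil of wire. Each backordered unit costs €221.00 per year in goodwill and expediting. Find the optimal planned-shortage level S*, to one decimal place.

S* ≈ 84.2 coils

With planned backorders, Q* = √(2DS/H) · √((H+B)/B).
√(2DS/H) = √(2 × 40,000 × 219 / 21.7) = 898.540.
√((H+B)/B) = √((21.7+221)/221) = 1.0479.
Q* ≈ 941.621.
S* = Q* · H/(H+B) = 941.621 × 21.7/242.7 ≈ 84.191.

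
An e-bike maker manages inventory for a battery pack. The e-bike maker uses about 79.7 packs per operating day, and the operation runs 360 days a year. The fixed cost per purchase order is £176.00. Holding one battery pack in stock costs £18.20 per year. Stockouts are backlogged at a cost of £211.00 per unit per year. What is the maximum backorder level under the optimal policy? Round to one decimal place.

Annual demand D = 79.7 × 360 = 28,692.
With planned backorders, Q* = √(2DS/H) · √((H+B)/B).
√(2DS/H) = √(2 × 28,692 × 176 / 18.2) = 744.931.
√((H+B)/B) = √((18.2+211)/211) = 1.0422.
Q* ≈ 776.394.
S* = Q* · H/(H+B) = 776.394 × 18.2/229.2 ≈ 61.651.

S* ≈ 61.7 packs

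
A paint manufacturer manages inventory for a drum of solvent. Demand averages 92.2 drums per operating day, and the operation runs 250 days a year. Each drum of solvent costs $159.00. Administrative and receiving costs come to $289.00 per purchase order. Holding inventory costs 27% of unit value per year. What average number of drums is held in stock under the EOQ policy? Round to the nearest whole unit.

Average inventory ≈ 279 drums

Annual demand D = 92.2 × 250 = 23,050.
Holding cost H = 0.27 × $159.00 = $42.9300 per unit per year.
Q* = √(2DS/H) = √(2 × 23,050 × 289 / 42.93) ≈ 557.08.
Average inventory = Q*/2 ≈ 557.08 / 2 = 278.541.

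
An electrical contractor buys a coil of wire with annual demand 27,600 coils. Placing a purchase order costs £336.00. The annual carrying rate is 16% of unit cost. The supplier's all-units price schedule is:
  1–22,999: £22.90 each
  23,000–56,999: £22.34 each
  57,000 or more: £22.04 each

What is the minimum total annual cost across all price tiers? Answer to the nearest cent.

TC* ≈ £640,283.60

Holding cost per unit per year at price C is H = 0.16·C.
Candidates are each tier's EOQ (if it falls in that tier) and each price-break quantity.
EOQ at £22.90 = 2249.9 (feasible in tier 1): TC = 27,600×£22.90 + (27,600/2249.9)×336 + (2249.9/2)×0.16×£22.90 = £640,283.60.
EOQ at £22.34 = 2277.9 < 23000, so use break Q=23000: TC = 27,600×£22.34 + (27,600/23000.0)×336 + (23000.0/2)×0.16×£22.34 = £658,092.80.
EOQ at £22.04 = 2293.4 < 57000, so use break Q=57000: TC = 27,600×£22.04 + (27,600/57000.0)×336 + (57000.0/2)×0.16×£22.04 = £708,969.09.
Lowest total cost among the candidates is at Q = 2249.9.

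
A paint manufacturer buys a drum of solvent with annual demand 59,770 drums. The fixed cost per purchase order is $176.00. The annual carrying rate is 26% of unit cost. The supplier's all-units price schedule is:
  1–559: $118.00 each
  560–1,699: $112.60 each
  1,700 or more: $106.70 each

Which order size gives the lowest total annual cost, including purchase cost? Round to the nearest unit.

Q* ≈ 1,700 drums

Holding cost per unit per year at price C is H = 0.26·C.
Candidates are each tier's EOQ (if it falls in that tier) and each price-break quantity.
Tier 1 ($118.00): EOQ = 828.1 exceeds tier's upper bound 559, so this tier is dominated.
EOQ at $112.60 = 847.7 (feasible in tier 2): TC = 59,770×$112.60 + (59,770/847.7)×176 + (847.7/2)×0.26×$112.60 = $6,754,920.12.
EOQ at $106.70 = 870.9 < 1700, so use break Q=1700: TC = 59,770×$106.70 + (59,770/1700.0)×176 + (1700.0/2)×0.26×$106.70 = $6,407,227.65.
Lowest total cost is $6,407,227.65 at Q = 1700.0.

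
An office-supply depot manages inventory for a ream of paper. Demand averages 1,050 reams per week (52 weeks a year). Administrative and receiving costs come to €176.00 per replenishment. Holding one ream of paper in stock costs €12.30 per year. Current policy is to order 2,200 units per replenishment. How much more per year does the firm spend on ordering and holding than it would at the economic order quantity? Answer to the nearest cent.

Annual demand D = 1,050 × 52 = 54,600.
EOQ = √(2DS/H) = √(2 × 54,600 × 176 / 12.3) ≈ 1250.01.
Cost at Q* = (D/Q*)S + (Q*/2)H = √(2DSH) ≈ €15,375.18.
Cost at Q = 2,200: (54,600/2,200)×176 + (2,200/2)×12.3 = €4,368.00 + €13,530.00 = €17,898.00.
Excess = €17,898.00 − €15,375.18 = €2,522.82.

Extra cost ≈ €2,522.82 per year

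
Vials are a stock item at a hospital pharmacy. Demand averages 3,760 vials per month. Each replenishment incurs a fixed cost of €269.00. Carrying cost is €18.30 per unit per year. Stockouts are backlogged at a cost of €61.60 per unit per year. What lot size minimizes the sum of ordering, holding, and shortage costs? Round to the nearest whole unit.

Q* ≈ 1,312 vials

Annual demand D = 3,760 × 12 = 45,120.
With planned backorders, Q* = √(2DS/H) · √((H+B)/B).
√(2DS/H) = √(2 × 45,120 × 269 / 18.3) = 1151.729.
√((H+B)/B) = √((18.3+61.6)/61.6) = 1.1389.
Q* ≈ 1311.696.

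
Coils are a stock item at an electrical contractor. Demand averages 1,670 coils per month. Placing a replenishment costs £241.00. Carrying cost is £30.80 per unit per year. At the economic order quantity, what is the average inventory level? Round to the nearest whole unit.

Annual demand D = 1,670 × 12 = 20,040.
The optimal lot size = √(2DS/H) = √(2 × 20,040 × 241 / 30.8) ≈ 560.01.
Average inventory = Q*/2 ≈ 560.01 / 2 = 280.006.

Average inventory ≈ 280 coils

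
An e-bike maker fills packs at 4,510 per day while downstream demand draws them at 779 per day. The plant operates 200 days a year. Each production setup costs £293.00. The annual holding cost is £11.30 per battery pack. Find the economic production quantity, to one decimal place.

Annual demand D = 779 × 200 = 155,800.
Production build-up factor (1 − d/p) = 1 − 779/4,510 = 0.8273.
Q* = √(2DS / (H(1 − d/p))) = √(2 × 155,800 × 293 / (11.3 × 0.8273)).
= √(91,298,800 / 9.3482) ≈ 3125.136.

Q* ≈ 3,125.1 packs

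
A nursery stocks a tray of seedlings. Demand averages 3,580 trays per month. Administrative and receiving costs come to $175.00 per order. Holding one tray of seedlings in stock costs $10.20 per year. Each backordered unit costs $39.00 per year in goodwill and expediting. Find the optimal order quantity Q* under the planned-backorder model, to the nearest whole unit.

Annual demand D = 3,580 × 12 = 42,960.
With planned backorders, Q* = √(2DS/H) · √((H+B)/B).
√(2DS/H) = √(2 × 42,960 × 175 / 10.2) = 1214.132.
√((H+B)/B) = √((10.2+39)/39) = 1.1232.
Q* ≈ 1363.692.

Q* ≈ 1,364 trays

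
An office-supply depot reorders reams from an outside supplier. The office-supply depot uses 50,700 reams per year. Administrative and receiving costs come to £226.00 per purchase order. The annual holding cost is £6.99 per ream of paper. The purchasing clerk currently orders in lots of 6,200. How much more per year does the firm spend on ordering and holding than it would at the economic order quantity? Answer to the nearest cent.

EOQ = √(2DS/H) = √(2 × 50,700 × 226 / 6.99) ≈ 1810.65.
Cost at Q* = (D/Q*)S + (Q*/2)H = √(2DSH) ≈ £12,656.45.
Cost at Q = 6,200: (50,700/6,200)×226 + (6,200/2)×6.99 = £1,848.10 + £21,669.00 = £23,517.10.
Excess = £23,517.10 − £12,656.45 = £10,860.65.

Extra cost ≈ £10,860.65 per year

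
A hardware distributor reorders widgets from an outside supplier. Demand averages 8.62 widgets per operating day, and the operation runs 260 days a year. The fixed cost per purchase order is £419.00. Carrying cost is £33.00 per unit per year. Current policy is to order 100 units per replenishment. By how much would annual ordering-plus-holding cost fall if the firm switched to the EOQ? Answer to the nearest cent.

Extra cost ≈ £3,168.01 per year

Annual demand D = 8.62 × 260 = 2,241.2.
EOQ = √(2DS/H) = √(2 × 2,241.2 × 419 / 33) ≈ 238.56.
Cost at Q* = (D/Q*)S + (Q*/2)H = √(2DSH) ≈ £7,872.62.
Cost at Q = 100: (2,241.2/100)×419 + (100/2)×33 = £9,390.63 + £1,650.00 = £11,040.63.
Excess = £11,040.63 − £7,872.62 = £3,168.01.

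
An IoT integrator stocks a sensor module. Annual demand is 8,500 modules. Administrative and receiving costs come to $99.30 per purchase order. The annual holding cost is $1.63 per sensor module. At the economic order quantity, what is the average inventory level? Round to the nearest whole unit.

Average inventory ≈ 509 modules

Q* = √(2DS/H) = √(2 × 8,500 × 99.3 / 1.63) ≈ 1017.67.
Average inventory = Q*/2 ≈ 1017.67 / 2 = 508.833.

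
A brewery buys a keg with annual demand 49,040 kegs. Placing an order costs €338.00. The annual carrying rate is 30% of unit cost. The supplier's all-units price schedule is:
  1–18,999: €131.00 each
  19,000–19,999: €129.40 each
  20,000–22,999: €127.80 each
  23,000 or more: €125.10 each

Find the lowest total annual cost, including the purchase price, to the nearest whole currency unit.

Holding cost per unit per year at price C is H = 0.30·C.
For each price level, check whether its EOQ is feasible; otherwise the best quantity at that price is the breakpoint.
EOQ at €131.00 = 918.4 (feasible in tier 1): TC = 49,040×€131.00 + (49,040/918.4)×338 + (918.4/2)×0.30×€131.00 = €6,460,334.82.
EOQ at €129.40 = 924.1 < 19000, so use break Q=19000: TC = 49,040×€129.40 + (49,040/19000.0)×338 + (19000.0/2)×0.30×€129.40 = €6,715,438.40.
EOQ at €127.80 = 929.9 < 20000, so use break Q=20000: TC = 49,040×€127.80 + (49,040/20000.0)×338 + (20000.0/2)×0.30×€127.80 = €6,651,540.78.
EOQ at €125.10 = 939.9 < 23000, so use break Q=23000: TC = 49,040×€125.10 + (49,040/23000.0)×338 + (23000.0/2)×0.30×€125.10 = €6,567,219.67.
Lowest total cost among the candidates is at Q = 918.4.

TC* ≈ €6,460,335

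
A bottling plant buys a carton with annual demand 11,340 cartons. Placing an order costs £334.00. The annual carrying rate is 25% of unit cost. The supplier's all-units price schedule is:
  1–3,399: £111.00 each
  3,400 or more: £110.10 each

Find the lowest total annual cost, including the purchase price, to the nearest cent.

TC* ≈ £1,273,238.61

Holding cost per unit per year at price C is H = 0.25·C.
Evaluate total cost at each tier's feasible EOQ or, if the EOQ is below the tier, at the tier's minimum quantity.
EOQ at £111.00 = 522.5 (feasible in tier 1): TC = 11,340×£111.00 + (11,340/522.5)×334 + (522.5/2)×0.25×£111.00 = £1,273,238.61.
EOQ at £110.10 = 524.6 < 3400, so use break Q=3400: TC = 11,340×£110.10 + (11,340/3400.0)×334 + (3400.0/2)×0.25×£110.10 = £1,296,440.49.
Lowest total cost among the candidates is at Q = 522.5.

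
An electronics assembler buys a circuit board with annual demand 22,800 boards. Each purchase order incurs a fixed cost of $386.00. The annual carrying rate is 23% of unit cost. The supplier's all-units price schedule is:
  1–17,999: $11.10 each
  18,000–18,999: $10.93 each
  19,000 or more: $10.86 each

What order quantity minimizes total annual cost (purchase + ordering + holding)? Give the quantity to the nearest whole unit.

Holding cost per unit per year at price C is H = 0.23·C.
Evaluate total cost at each tier's feasible EOQ or, if the EOQ is below the tier, at the tier's minimum quantity.
EOQ at $11.10 = 2625.7 (feasible in tier 1): TC = 22,800×$11.10 + (22,800/2625.7)×386 + (2625.7/2)×0.23×$11.10 = $259,783.50.
EOQ at $10.93 = 2646.1 < 18000, so use break Q=18000: TC = 22,800×$10.93 + (22,800/18000.0)×386 + (18000.0/2)×0.23×$10.93 = $272,318.03.
EOQ at $10.86 = 2654.6 < 19000, so use break Q=19000: TC = 22,800×$10.86 + (22,800/19000.0)×386 + (19000.0/2)×0.23×$10.86 = $271,800.30.
Lowest total cost is $259,783.50 at Q = 2625.7.

Q* ≈ 2,626 boards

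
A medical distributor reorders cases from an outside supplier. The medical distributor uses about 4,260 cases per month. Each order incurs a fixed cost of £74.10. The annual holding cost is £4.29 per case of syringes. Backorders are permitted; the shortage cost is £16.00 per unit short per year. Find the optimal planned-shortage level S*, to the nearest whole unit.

Annual demand D = 4,260 × 12 = 51,120.
With planned backorders, Q* = √(2DS/H) · √((H+B)/B).
√(2DS/H) = √(2 × 51,120 × 74.1 / 4.29) = 1328.896.
√((H+B)/B) = √((4.29+16)/16) = 1.1261.
Q* ≈ 1496.483.
S* = Q* · H/(H+B) = 1496.483 × 4.29/20.29 ≈ 316.408.

S* ≈ 316 cases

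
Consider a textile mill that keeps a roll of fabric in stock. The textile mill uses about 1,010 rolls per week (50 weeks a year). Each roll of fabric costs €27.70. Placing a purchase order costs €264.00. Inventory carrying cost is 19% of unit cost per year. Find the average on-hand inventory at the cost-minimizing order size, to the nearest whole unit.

Average inventory ≈ 1,125 rolls

Annual demand D = 1,010 × 50 = 50,500.
Holding cost H = 0.19 × €27.70 = €5.2630 per unit per year.
The optimal lot size = √(2DS/H) = √(2 × 50,500 × 264 / 5.263) ≈ 2250.85.
Average inventory = Q*/2 ≈ 2250.85 / 2 = 1125.423.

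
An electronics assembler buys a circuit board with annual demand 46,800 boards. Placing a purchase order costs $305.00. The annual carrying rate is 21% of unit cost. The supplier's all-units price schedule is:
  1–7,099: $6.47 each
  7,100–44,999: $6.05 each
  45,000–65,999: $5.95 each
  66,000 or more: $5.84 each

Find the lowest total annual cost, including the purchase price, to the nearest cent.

TC* ≈ $289,660.70

Holding cost per unit per year at price C is H = 0.21·C.
Candidates are each tier's EOQ (if it falls in that tier) and each price-break quantity.
EOQ at $6.47 = 4583.8 (feasible in tier 1): TC = 46,800×$6.47 + (46,800/4583.8)×305 + (4583.8/2)×0.21×$6.47 = $309,024.01.
EOQ at $6.05 = 4740.2 < 7100, so use break Q=7100: TC = 46,800×$6.05 + (46,800/7100.0)×305 + (7100.0/2)×0.21×$6.05 = $289,660.70.
EOQ at $5.95 = 4779.9 < 45000, so use break Q=45000: TC = 46,800×$5.95 + (46,800/45000.0)×305 + (45000.0/2)×0.21×$5.95 = $306,890.95.
EOQ at $5.84 = 4824.7 < 66000, so use break Q=66000: TC = 46,800×$5.84 + (46,800/66000.0)×305 + (66000.0/2)×0.21×$5.84 = $313,999.47.
Lowest total cost among the candidates is at Q = 7100.0.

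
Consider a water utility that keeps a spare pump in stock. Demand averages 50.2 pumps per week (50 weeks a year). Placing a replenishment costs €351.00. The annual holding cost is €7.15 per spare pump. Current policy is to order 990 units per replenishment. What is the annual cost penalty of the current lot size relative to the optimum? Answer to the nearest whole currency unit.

Extra cost ≈ €880 per year

Annual demand D = 50.2 × 50 = 2,510.
EOQ = √(2DS/H) = √(2 × 2,510 × 351 / 7.15) ≈ 496.42.
Cost at Q* = (D/Q*)S + (Q*/2)H = √(2DSH) ≈ €3,549.43.
Cost at Q = 990: (2,510/990)×351 + (990/2)×7.15 = €889.91 + €3,539.25 = €4,429.16.
Excess = €4,429.16 − €3,549.43 = €879.73.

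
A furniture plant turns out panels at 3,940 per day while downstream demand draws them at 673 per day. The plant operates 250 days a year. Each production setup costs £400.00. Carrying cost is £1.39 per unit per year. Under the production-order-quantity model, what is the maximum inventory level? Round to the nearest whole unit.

I_max ≈ 8,961 panels

Annual demand D = 673 × 250 = 168,250.
Production build-up factor (1 − d/p) = 1 − 673/3,940 = 0.8292.
Q* = √(2DS / (H(1 − d/p))) = √(2 × 168,250 × 400 / (1.39 × 0.8292)).
= √(134,600,000 / 1.1526) ≈ 10806.590.
Maximum inventory = Q*(1 − d/p) = 10806.590 × 0.8292 ≈ 8960.693.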